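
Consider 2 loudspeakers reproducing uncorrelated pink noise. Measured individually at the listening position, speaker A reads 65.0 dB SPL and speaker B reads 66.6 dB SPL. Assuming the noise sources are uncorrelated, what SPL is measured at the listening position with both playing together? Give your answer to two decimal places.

Uncorrelated sources add in intensity (power), not in dB.
L_total = 10·log₁₀(10^(65.0/10) + 10^(66.6/10)) = 10·log₁₀(7733000) = 68.88 dB SPL.

68.88 dB SPL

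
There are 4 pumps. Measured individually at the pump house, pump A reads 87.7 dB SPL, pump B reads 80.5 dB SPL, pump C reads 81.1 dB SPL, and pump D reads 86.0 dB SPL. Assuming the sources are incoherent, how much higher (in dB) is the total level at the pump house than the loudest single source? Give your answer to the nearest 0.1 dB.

3.2 dB

Uncorrelated sources add in intensity (power), not in dB.
L_total = 10·log₁₀(10^(87.7/10) + 10^(80.5/10) + 10^(81.1/10) + 10^(86.0/10)) = 90.89 dB SPL.
Excess over the loudest (87.7 dB): 90.89 − 87.7 = 3.2 dB.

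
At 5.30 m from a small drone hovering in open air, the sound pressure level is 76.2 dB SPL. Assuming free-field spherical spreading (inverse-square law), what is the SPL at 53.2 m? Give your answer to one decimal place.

56.2 dB SPL

Free-field point source: level drops by 20·log₁₀ of the distance ratio.
ΔL = −20·log₁₀(53.2/5.30) = -20.03 dB, so L₂ = 76.2 + (-20.03) = 56.2 dB SPL.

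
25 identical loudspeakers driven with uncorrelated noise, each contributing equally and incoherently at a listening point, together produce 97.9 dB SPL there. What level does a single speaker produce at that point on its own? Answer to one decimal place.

25 equal incoherent sources add 10·log₁₀(25) = 13.98 dB over one source.
L_one = 97.9 − 13.98 = 83.9 dB SPL.

83.9 dB SPL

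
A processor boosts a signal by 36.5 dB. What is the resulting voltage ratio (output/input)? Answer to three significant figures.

66.8

Voltage ratio = 10^(dB/20).
10^(36.5/20) = 10^(1.825) = 66.8.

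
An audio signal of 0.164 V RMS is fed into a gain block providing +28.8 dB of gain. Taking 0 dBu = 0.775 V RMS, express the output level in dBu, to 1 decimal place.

Input level: 20·log₁₀(0.164/0.775) = -13.49 dBu.
Output: -13.49 + 28.8 = +15.3 dBu.

+15.3 dBu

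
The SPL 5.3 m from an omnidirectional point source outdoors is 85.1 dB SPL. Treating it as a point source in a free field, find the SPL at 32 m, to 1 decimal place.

69.5 dB SPL

For a point source in a free field, ΔL = −20·log₁₀(d₂/d₁).
ΔL = −20·log₁₀(32/5.3) = -15.62 dB, so L₂ = 85.1 + (-15.62) = 69.5 dB SPL.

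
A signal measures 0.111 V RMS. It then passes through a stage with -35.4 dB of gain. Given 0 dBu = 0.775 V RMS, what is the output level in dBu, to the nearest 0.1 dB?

-52.3 dBu

Input level: 20·log₁₀(0.111/0.775) = -16.88 dBu.
Output: -16.88 − 35.4 = -52.3 dBu.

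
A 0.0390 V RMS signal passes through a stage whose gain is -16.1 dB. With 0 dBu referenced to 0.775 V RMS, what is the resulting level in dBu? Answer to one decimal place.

-42.1 dBu

Input level: 20·log₁₀(0.0390/0.775) = -25.96 dBu.
Output: -25.96 − 16.1 = -42.1 dBu.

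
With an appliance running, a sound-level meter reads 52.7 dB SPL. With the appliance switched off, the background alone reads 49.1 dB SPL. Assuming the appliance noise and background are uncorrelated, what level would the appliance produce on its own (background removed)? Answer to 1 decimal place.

50.2 dB SPL

Remove the background by subtracting linear intensities:
L_src = 10·log₁₀(10^(52.7/10) − 10^(49.1/10)) = 10·log₁₀(104900) = 50.2 dB SPL.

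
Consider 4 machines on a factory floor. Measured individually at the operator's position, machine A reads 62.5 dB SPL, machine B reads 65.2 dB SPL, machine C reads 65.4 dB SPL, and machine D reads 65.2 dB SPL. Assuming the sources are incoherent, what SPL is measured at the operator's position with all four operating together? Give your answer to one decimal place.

Add the sources as powers (linear), then convert back to dB:
L_total = 10·log₁₀(10^(62.5/10) + 10^(65.2/10) + 10^(65.4/10) + 10^(65.2/10)) = 10·log₁₀(11870000) = 70.7 dB SPL.

70.7 dB SPL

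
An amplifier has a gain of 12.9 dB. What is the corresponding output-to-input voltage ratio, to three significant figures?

4.42

Voltage ratio = 10^(dB/20).
10^(12.9/20) = 10^(0.6450) = 4.42.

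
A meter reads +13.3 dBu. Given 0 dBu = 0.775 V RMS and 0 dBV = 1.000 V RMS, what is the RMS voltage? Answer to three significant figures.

V = 0.775 V × 10^(+13.3/20).
= 0.775 × 4.624 = 3.58 V.

3.58 V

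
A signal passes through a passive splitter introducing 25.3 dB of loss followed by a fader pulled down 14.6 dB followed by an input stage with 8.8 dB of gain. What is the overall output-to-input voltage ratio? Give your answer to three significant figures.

0.0279

Net gain = (−25.3) + (−14.6) + 8.8 = -31.1 dB.
Voltage ratio = 10^(-31.1/20) = 0.0279.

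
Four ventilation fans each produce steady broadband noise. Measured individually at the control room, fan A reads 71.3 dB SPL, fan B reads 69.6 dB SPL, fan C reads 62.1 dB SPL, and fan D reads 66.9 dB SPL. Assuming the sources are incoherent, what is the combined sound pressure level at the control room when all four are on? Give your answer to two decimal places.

74.64 dB SPL

Add the sources as powers (linear), then convert back to dB:
L_total = 10·log₁₀(10^(71.3/10) + 10^(69.6/10) + 10^(62.1/10) + 10^(66.9/10)) = 10·log₁₀(29130000) = 74.64 dB SPL.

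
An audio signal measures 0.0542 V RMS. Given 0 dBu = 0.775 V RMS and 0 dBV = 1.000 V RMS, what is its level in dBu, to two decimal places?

dBu = 20·log₁₀(V / 0.775 V).
20·log₁₀(0.0542/0.775) = -23.11 dBu.

-23.11 dBu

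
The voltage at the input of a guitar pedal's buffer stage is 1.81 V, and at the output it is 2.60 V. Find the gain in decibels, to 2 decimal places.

3.15 dB

Voltage is an amplitude quantity, so gain = 20·log₁₀(V_out/V_in).
20·log₁₀(2.60/1.81) = 20·log₁₀(1.436) = 3.15 dB.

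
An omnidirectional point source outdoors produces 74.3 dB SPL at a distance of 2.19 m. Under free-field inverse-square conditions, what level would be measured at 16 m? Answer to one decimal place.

57.0 dB SPL

For a point source in a free field, ΔL = −20·log₁₀(d₂/d₁).
ΔL = −20·log₁₀(16/2.19) = -17.27 dB, so L₂ = 74.3 + (-17.27) = 57.0 dB SPL.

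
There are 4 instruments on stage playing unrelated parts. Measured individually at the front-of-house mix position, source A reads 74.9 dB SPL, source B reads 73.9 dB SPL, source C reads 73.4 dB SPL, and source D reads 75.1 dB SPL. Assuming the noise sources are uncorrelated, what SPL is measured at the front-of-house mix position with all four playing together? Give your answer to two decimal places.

Add the sources as powers (linear), then convert back to dB:
L_total = 10·log₁₀(10^(74.9/10) + 10^(73.9/10) + 10^(73.4/10) + 10^(75.1/10)) = 10·log₁₀(109700000) = 80.40 dB SPL.

80.40 dB SPL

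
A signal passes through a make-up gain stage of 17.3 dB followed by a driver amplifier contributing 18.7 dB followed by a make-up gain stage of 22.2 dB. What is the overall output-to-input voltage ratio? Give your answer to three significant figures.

813

Net gain = 17.3 + 18.7 + 22.2 = 58.2 dB.
Voltage ratio = 10^(58.2/20) = 813.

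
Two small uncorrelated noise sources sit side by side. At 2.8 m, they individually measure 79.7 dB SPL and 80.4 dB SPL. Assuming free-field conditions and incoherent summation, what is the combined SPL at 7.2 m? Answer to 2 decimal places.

74.87 dB SPL

Combined at 2.8 m: 10·log₁₀(10^(79.7/10)+10^(80.4/10)) = 83.074 dB SPL.
Then apply −20·log₁₀(7.2/2.8) = -8.203 dB → 74.87 dB SPL.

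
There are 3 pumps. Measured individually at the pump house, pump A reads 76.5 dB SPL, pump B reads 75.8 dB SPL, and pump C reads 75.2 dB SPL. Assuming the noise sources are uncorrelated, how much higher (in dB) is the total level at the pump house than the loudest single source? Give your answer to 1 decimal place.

Add the sources as powers (linear), then convert back to dB:
L_total = 10·log₁₀(10^(76.5/10) + 10^(75.8/10) + 10^(75.2/10)) = 80.64 dB SPL.
Excess over the loudest (76.5 dB): 80.64 − 76.5 = 4.1 dB.

4.1 dB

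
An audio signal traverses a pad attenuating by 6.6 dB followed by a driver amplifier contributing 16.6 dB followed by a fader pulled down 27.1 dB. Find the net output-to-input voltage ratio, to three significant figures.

Net gain = (−6.6) + 16.6 + (−27.1) = -17.1 dB.
Voltage ratio = 10^(-17.1/20) = 0.140.

0.140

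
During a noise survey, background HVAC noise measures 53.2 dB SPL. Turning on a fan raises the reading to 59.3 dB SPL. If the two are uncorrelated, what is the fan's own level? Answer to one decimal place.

58.1 dB SPL

Remove the background by subtracting linear intensities:
L_src = 10·log₁₀(10^(59.3/10) − 10^(53.2/10)) = 10·log₁₀(642200) = 58.1 dB SPL.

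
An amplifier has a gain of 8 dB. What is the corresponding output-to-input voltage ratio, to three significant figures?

Voltage ratio = 10^(dB/20).
10^(8/20) = 10^(0.4000) = 2.51.

2.51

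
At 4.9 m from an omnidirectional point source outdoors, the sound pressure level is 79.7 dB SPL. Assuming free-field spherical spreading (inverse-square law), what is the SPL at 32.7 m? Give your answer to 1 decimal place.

63.2 dB SPL

For a point source in a free field, ΔL = −20·log₁₀(d₂/d₁).
ΔL = −20·log₁₀(32.7/4.9) = -16.49 dB, so L₂ = 79.7 + (-16.49) = 63.2 dB SPL.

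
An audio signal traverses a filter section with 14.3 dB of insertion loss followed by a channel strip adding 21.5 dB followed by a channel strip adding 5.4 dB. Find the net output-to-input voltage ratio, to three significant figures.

4.27

Net gain = (−14.3) + 21.5 + 5.4 = 12.6 dB.
Voltage ratio = 10^(12.6/20) = 4.27.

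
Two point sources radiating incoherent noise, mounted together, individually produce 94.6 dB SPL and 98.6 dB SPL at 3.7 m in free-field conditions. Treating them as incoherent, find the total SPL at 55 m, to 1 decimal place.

76.6 dB SPL

Combined at 3.7 m: 10·log₁₀(10^(94.6/10)+10^(98.6/10)) = 100.06 dB SPL.
Then apply −20·log₁₀(55/3.7) = -23.44 dB → 76.6 dB SPL.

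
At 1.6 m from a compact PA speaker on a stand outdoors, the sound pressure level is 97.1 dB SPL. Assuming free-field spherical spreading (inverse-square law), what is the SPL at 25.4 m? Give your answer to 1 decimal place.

Free-field point source: level drops by 20·log₁₀ of the distance ratio.
ΔL = −20·log₁₀(25.4/1.6) = -24.01 dB, so L₂ = 97.1 + (-24.01) = 73.1 dB SPL.

73.1 dB SPL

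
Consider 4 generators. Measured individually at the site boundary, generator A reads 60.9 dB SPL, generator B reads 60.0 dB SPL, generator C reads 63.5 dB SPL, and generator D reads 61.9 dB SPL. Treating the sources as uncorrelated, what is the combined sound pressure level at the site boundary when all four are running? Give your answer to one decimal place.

Incoherent sources sum as intensities:
L_total = 10·log₁₀(10^(60.9/10) + 10^(60.0/10) + 10^(63.5/10) + 10^(61.9/10)) = 10·log₁₀(6018000) = 67.8 dB SPL.

67.8 dB SPL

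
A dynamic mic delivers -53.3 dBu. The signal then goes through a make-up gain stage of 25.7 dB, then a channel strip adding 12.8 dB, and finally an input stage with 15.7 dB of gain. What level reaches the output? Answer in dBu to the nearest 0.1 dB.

Cascaded gains and losses add directly in dB.
-53.3 + 25.7 + 12.8 + 15.7 = +0.9 dBu.

+0.9 dBu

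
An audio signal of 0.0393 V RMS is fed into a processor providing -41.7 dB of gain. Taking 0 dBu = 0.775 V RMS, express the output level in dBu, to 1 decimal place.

Input level: 20·log₁₀(0.0393/0.775) = -25.90 dBu.
Output: -25.90 − 41.7 = -67.6 dBu.

-67.6 dBu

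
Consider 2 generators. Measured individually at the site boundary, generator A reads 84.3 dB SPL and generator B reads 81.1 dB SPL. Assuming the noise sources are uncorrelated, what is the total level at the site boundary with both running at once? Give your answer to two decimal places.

86.00 dB SPL

Add the sources as powers (linear), then convert back to dB:
L_total = 10·log₁₀(10^(84.3/10) + 10^(81.1/10)) = 10·log₁₀(398000000) = 86.00 dB SPL.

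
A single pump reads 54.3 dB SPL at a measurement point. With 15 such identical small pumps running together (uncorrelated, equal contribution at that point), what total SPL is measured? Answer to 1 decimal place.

66.1 dB SPL

15 equal incoherent sources raise the level by 10·log₁₀(15) = 11.76 dB.
L_total = 54.3 + 11.76 = 66.1 dB SPL.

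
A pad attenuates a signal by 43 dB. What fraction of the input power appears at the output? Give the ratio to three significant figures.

Power ratio = 10^(dB/10).
10^(-43/10) = 10^(-4.300) = 0.0000501.

0.0000501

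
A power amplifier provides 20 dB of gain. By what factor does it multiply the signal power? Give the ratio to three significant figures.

100

Power ratio = 10^(dB/10).
10^(20/10) = 10^(2.000) = 100.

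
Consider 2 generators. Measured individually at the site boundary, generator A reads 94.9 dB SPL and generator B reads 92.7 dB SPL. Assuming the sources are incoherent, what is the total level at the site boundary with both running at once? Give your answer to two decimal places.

96.95 dB SPL

Add the sources as powers (linear), then convert back to dB:
L_total = 10·log₁₀(10^(94.9/10) + 10^(92.7/10)) = 10·log₁₀(4952000000) = 96.95 dB SPL.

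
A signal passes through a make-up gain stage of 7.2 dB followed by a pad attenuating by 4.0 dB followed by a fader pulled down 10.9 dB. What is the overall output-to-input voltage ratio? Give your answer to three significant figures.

0.412

Net gain = 7.2 + (−4.0) + (−10.9) = -7.7 dB.
Voltage ratio = 10^(-7.7/20) = 0.412.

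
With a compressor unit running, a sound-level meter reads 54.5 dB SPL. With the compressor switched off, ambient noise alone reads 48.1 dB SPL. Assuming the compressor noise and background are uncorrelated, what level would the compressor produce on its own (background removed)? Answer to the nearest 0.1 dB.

Background correction is a power subtraction:
L_src = 10·log₁₀(10^(54.5/10) − 10^(48.1/10)) = 10·log₁₀(217300) = 53.4 dB SPL.

53.4 dB SPL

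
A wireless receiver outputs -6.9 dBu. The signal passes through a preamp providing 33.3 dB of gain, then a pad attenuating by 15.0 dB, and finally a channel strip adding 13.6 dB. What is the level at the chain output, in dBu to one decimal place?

Cascaded gains and losses add directly in dB.
-6.9 + 33.3 − 15.0 + 13.6 = +25.0 dBu.

+25.0 dBu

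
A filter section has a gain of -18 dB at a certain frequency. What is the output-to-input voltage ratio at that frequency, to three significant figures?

0.126

Voltage ratio = 10^(dB/20).
10^(-18/20) = 10^(-0.9000) = 0.126.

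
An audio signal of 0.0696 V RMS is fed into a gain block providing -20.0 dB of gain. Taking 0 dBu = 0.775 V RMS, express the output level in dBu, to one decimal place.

-40.9 dBu

Input level: 20·log₁₀(0.0696/0.775) = -20.93 dBu.
Output: -20.93 − 20.0 = -40.9 dBu.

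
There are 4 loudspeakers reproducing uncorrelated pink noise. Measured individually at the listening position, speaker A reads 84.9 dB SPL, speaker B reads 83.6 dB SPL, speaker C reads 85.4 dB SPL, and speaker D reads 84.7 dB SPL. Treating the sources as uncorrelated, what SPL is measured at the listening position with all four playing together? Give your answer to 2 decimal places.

Incoherent sources sum as intensities:
L_total = 10·log₁₀(10^(84.9/10) + 10^(83.6/10) + 10^(85.4/10) + 10^(84.7/10)) = 10·log₁₀(1180000000) = 90.72 dB SPL.

90.72 dB SPL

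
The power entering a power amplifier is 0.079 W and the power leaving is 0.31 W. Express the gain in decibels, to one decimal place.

5.9 dB

For a power ratio, dB = 10·log₁₀(P₂/P₁).
10·log₁₀(0.31/0.079) = 10·log₁₀(3.924) = 5.9 dB.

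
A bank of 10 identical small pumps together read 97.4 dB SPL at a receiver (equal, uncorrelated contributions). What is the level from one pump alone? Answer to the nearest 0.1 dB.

10 equal incoherent sources add 10·log₁₀(10) = 10.00 dB over one source.
L_one = 97.4 − 10.00 = 87.4 dB SPL.

87.4 dB SPL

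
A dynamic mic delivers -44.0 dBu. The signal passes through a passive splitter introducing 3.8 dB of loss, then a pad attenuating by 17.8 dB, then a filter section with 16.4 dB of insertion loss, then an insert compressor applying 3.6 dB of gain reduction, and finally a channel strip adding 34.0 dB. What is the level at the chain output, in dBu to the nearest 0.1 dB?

Cascaded gains and losses add directly in dB.
-44.0 − 3.8 − 17.8 − 16.4 − 3.6 + 34.0 = -51.6 dBu.

-51.6 dBu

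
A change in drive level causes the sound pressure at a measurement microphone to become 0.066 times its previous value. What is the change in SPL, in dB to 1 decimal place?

Sound pressure is an amplitude quantity: ΔL = 20·log₁₀(p₂/p₁).
20·log₁₀(0.066) = -23.6 dB.

-23.6 dB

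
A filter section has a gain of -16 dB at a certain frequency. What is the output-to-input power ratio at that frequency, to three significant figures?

Power ratio = 10^(dB/10).
10^(-16/10) = 10^(-1.600) = 0.0251.

0.0251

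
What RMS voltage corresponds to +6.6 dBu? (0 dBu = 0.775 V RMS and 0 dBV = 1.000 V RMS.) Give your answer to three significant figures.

V = 0.775 V × 10^(+6.6/20).
= 0.775 × 2.138 = 1.66 V.

1.66 V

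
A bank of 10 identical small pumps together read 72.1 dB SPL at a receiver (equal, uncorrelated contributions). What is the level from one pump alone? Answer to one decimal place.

10 equal incoherent sources add 10·log₁₀(10) = 10.00 dB over one source.
L_one = 72.1 − 10.00 = 62.1 dB SPL.

62.1 dB SPL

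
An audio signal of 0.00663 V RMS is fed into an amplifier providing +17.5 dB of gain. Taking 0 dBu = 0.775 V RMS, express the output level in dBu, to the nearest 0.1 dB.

Input level: 20·log₁₀(0.00663/0.775) = -41.36 dBu.
Output: -41.36 + 17.5 = -23.9 dBu.

-23.9 dBu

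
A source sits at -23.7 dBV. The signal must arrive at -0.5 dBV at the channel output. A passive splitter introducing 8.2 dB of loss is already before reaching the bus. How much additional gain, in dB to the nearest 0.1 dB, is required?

31.4 dB

The required make-up gain is the shortfall in the dB sum.
G = -0.5 − (-23.7) + 8.2 = 31.4 dB.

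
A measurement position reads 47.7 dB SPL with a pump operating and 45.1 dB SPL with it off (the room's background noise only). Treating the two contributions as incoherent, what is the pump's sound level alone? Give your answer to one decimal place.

44.2 dB SPL

Background correction is a power subtraction:
L_src = 10·log₁₀(10^(47.7/10) − 10^(45.1/10)) = 10·log₁₀(26520) = 44.2 dB SPL.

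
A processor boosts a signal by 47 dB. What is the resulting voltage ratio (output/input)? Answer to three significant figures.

224

Voltage ratio = 10^(dB/20).
10^(47/20) = 10^(2.350) = 224.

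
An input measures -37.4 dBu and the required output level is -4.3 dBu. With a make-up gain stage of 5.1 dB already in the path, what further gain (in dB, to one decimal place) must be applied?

The required make-up gain is the shortfall in the dB sum.
G = -4.3 − (-37.4) − 5.1 = 28.0 dB.

28.0 dB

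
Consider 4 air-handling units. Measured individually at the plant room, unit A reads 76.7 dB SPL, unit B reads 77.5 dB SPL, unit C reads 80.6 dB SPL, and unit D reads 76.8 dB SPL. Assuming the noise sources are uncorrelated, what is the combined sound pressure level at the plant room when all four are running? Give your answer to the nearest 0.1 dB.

84.2 dB SPL

Uncorrelated sources add in intensity (power), not in dB.
L_total = 10·log₁₀(10^(76.7/10) + 10^(77.5/10) + 10^(80.6/10) + 10^(76.8/10)) = 10·log₁₀(265700000) = 84.2 dB SPL.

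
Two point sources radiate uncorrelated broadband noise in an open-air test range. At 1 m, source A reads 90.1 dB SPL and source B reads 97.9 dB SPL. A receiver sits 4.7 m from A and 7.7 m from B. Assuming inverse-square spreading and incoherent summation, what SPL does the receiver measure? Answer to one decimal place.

81.8 dB SPL

At the listener: L_A = 90.1 − 20·log₁₀(4.7) = 76.66 dB; L_B = 97.9 − 20·log₁₀(7.7) = 80.17 dB.
Combined: 10·log₁₀(10^(76.66/10)+10^(80.17/10)) = 81.8 dB SPL.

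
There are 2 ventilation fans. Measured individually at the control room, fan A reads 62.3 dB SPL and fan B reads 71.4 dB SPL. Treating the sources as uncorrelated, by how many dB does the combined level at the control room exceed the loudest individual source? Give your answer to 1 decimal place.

Add the sources as powers (linear), then convert back to dB:
L_total = 10·log₁₀(10^(62.3/10) + 10^(71.4/10)) = 71.90 dB SPL.
Excess over the loudest (71.4 dB): 71.90 − 71.4 = 0.5 dB.

0.5 dB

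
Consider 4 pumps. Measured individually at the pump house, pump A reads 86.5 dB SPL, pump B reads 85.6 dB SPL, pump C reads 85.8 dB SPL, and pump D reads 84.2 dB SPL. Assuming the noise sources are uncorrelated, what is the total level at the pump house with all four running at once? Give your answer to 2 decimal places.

Incoherent sources sum as intensities:
L_total = 10·log₁₀(10^(86.5/10) + 10^(85.6/10) + 10^(85.8/10) + 10^(84.2/10)) = 10·log₁₀(1453000000) = 91.62 dB SPL.

91.62 dB SPL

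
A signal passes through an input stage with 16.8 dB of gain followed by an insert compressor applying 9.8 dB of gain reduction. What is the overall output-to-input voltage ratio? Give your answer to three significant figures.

2.24

Net gain = 16.8 + (−9.8) = 7.0 dB.
Voltage ratio = 10^(7.0/20) = 2.24.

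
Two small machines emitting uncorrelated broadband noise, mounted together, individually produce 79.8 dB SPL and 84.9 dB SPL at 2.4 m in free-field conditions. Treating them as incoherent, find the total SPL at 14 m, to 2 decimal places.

70.75 dB SPL

Combined at 2.4 m: 10·log₁₀(10^(79.8/10)+10^(84.9/10)) = 86.069 dB SPL.
Then apply −20·log₁₀(14/2.4) = -15.318 dB → 70.75 dB SPL.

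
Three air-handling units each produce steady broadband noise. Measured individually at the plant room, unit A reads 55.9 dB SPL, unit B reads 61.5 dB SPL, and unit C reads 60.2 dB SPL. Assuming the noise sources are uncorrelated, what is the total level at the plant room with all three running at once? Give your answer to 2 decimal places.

64.55 dB SPL

Uncorrelated sources add in intensity (power), not in dB.
L_total = 10·log₁₀(10^(55.9/10) + 10^(61.5/10) + 10^(60.2/10)) = 10·log₁₀(2849000) = 64.55 dB SPL.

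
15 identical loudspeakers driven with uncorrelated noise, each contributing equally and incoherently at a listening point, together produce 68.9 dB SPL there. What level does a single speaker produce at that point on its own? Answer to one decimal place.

15 equal incoherent sources add 10·log₁₀(15) = 11.76 dB over one source.
L_one = 68.9 − 11.76 = 57.1 dB SPL.

57.1 dB SPL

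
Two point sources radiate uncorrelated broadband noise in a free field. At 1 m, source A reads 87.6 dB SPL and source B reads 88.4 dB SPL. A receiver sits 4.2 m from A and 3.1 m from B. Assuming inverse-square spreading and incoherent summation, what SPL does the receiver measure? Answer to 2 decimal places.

80.20 dB SPL

At the listener: L_A = 87.6 − 20·log₁₀(4.2) = 75.135 dB; L_B = 88.4 − 20·log₁₀(3.1) = 78.573 dB.
Combined: 10·log₁₀(10^(75.135/10)+10^(78.573/10)) = 80.20 dB SPL.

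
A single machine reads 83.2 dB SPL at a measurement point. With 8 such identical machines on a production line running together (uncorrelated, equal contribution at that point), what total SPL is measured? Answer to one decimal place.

8 equal incoherent sources raise the level by 10·log₁₀(8) = 9.03 dB.
L_total = 83.2 + 9.03 = 92.2 dB SPL.

92.2 dB SPL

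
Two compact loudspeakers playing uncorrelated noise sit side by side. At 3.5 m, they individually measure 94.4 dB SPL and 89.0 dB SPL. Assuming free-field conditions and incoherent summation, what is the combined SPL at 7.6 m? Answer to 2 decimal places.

88.77 dB SPL

Combined at 3.5 m: 10·log₁₀(10^(94.4/10)+10^(89.0/10)) = 95.501 dB SPL.
Then apply −20·log₁₀(7.6/3.5) = -6.735 dB → 88.77 dB SPL.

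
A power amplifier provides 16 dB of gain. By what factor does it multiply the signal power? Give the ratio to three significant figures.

39.8

Power ratio = 10^(dB/10).
10^(16/10) = 10^(1.600) = 39.8.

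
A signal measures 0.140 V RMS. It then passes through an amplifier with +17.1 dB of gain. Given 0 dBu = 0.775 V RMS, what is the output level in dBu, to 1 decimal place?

Input level: 20·log₁₀(0.140/0.775) = -14.86 dBu.
Output: -14.86 + 17.1 = +2.2 dBu.

+2.2 dBu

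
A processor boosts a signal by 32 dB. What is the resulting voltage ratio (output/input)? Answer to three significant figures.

39.8

Voltage ratio = 10^(dB/20).
10^(32/20) = 10^(1.600) = 39.8.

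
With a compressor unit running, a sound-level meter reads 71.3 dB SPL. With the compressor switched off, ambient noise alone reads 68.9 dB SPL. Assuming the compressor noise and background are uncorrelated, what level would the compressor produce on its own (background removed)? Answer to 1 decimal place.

Subtract intensities: L_src = 10·log₁₀(10^(L_total/10) − 10^(L_bg/10)).
L_src = 10·log₁₀(10^(71.3/10) − 10^(68.9/10)) = 10·log₁₀(5727000) = 67.6 dB SPL.

67.6 dB SPL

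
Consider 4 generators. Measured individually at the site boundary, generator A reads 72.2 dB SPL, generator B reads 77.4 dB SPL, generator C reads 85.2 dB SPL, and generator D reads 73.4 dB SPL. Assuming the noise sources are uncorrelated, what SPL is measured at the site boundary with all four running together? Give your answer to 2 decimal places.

86.28 dB SPL

Incoherent sources sum as intensities:
L_total = 10·log₁₀(10^(72.2/10) + 10^(77.4/10) + 10^(85.2/10) + 10^(73.4/10)) = 10·log₁₀(424600000) = 86.28 dB SPL.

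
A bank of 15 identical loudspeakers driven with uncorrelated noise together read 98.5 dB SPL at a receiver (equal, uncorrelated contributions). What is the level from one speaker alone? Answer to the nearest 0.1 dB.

86.7 dB SPL

15 equal incoherent sources add 10·log₁₀(15) = 11.76 dB over one source.
L_one = 98.5 − 11.76 = 86.7 dB SPL.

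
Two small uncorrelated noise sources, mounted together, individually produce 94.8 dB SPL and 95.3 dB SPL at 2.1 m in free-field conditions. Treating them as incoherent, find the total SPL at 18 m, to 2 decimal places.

79.41 dB SPL

Combined at 2.1 m: 10·log₁₀(10^(94.8/10)+10^(95.3/10)) = 98.067 dB SPL.
Then apply −20·log₁₀(18/2.1) = -18.661 dB → 79.41 dB SPL.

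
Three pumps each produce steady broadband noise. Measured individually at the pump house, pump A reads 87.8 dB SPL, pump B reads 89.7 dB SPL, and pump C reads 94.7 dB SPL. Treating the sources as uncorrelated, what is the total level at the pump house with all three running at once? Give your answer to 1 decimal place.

Uncorrelated sources add in intensity (power), not in dB.
L_total = 10·log₁₀(10^(87.8/10) + 10^(89.7/10) + 10^(94.7/10)) = 10·log₁₀(4487000000) = 96.5 dB SPL.

96.5 dB SPL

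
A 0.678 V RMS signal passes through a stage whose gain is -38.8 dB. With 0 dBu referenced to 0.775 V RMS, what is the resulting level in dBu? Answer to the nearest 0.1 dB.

Input level: 20·log₁₀(0.678/0.775) = -1.16 dBu.
Output: -1.16 − 38.8 = -40.0 dBu.

-40.0 dBu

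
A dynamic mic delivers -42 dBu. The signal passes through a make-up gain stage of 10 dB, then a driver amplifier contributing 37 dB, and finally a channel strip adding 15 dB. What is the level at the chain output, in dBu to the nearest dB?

Cascaded gains and losses add directly in dB.
-42 + 10 + 37 + 15 = +20 dBu.

+20 dBu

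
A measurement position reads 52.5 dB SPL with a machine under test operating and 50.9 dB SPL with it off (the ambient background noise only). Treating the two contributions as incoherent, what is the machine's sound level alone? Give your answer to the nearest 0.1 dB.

47.4 dB SPL

Background correction is a power subtraction:
L_src = 10·log₁₀(10^(52.5/10) − 10^(50.9/10)) = 10·log₁₀(54800) = 47.4 dB SPL.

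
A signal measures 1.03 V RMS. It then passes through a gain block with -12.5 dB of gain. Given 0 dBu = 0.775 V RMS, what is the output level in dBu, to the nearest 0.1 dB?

Input level: 20·log₁₀(1.03/0.775) = 2.47 dBu.
Output: 2.47 − 12.5 = -10.0 dBu.

-10.0 dBu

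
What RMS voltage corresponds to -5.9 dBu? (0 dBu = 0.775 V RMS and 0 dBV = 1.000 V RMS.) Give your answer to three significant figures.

0.393 V

V = 0.775 V × 10^(-5.9/20).
= 0.775 × 0.5070 = 0.393 V.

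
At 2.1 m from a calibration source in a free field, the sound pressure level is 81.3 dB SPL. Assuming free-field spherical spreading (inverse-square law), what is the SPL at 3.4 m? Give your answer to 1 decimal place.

77.1 dB SPL

Free-field point source: level drops by 20·log₁₀ of the distance ratio.
ΔL = −20·log₁₀(3.4/2.1) = -4.19 dB, so L₂ = 81.3 + (-4.19) = 77.1 dB SPL.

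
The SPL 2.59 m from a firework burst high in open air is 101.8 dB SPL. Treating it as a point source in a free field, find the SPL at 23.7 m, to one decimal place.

Inverse-square spreading gives ΔL = −20·log₁₀(d₂/d₁).
ΔL = −20·log₁₀(23.7/2.59) = -19.23 dB, so L₂ = 101.8 + (-19.23) = 82.6 dB SPL.

82.6 dB SPL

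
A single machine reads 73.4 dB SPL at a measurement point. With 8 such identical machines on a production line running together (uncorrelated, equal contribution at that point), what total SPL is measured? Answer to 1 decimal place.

82.4 dB SPL

8 equal incoherent sources raise the level by 10·log₁₀(8) = 9.03 dB.
L_total = 73.4 + 9.03 = 82.4 dB SPL.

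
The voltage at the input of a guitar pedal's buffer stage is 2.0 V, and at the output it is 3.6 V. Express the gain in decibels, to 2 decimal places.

5.11 dB

For a voltage ratio, dB = 20·log₁₀(V₂/V₁).
20·log₁₀(3.6/2.0) = 20·log₁₀(1.800) = 5.11 dB.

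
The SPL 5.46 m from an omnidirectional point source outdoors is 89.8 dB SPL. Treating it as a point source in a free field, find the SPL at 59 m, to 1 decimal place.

69.1 dB SPL

For a point source in a free field, ΔL = −20·log₁₀(d₂/d₁).
ΔL = −20·log₁₀(59/5.46) = -20.67 dB, so L₂ = 89.8 + (-20.67) = 69.1 dB SPL.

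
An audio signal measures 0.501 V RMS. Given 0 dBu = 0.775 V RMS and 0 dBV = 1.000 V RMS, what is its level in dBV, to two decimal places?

-6.00 dBV

dBV = 20·log₁₀(V / 1.000 V).
20·log₁₀(0.501/1.000) = -6.00 dBV.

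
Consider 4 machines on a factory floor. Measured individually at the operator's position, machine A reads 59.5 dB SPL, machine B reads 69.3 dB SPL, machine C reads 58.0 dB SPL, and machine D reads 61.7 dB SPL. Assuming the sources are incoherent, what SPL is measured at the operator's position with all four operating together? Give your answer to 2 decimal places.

70.61 dB SPL

Add the sources as powers (linear), then convert back to dB:
L_total = 10·log₁₀(10^(59.5/10) + 10^(69.3/10) + 10^(58.0/10) + 10^(61.7/10)) = 10·log₁₀(11510000) = 70.61 dB SPL.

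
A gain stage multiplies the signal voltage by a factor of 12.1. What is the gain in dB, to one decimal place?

21.7 dB

Voltage is an amplitude quantity, so gain = 20·log₁₀(V_out/V_in).
20·log₁₀(12.1) = 21.7 dB.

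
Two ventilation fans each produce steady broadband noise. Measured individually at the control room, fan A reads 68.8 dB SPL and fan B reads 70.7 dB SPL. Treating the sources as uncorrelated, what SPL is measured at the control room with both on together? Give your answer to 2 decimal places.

72.86 dB SPL

Incoherent sources sum as intensities:
L_total = 10·log₁₀(10^(68.8/10) + 10^(70.7/10)) = 10·log₁₀(19330000) = 72.86 dB SPL.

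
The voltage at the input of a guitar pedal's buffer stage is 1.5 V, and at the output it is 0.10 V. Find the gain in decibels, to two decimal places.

-23.52 dB

Voltage ratio → dB uses the 20·log₁₀ form:
20·log₁₀(0.10/1.5) = 20·log₁₀(0.06667) = -23.52 dB.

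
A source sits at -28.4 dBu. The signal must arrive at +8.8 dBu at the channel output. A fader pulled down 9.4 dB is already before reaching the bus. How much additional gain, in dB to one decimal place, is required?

The required make-up gain is the shortfall in the dB sum.
G = +8.8 − (-28.4) + 9.4 = 46.6 dB.

46.6 dB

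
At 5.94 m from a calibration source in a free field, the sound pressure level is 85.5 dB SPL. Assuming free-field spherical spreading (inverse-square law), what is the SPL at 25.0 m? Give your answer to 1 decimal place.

73.0 dB SPL

For a point source in a free field, ΔL = −20·log₁₀(d₂/d₁).
ΔL = −20·log₁₀(25.0/5.94) = -12.48 dB, so L₂ = 85.5 + (-12.48) = 73.0 dB SPL.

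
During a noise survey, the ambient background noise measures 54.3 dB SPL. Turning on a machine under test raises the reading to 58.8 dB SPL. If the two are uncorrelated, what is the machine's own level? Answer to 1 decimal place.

56.9 dB SPL

Remove the background by subtracting linear intensities:
L_src = 10·log₁₀(10^(58.8/10) − 10^(54.3/10)) = 10·log₁₀(489400) = 56.9 dB SPL.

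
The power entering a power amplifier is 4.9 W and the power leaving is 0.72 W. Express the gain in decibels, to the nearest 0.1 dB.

Power is a power quantity, so gain = 10·log₁₀(P_out/P_in).
10·log₁₀(0.72/4.9) = 10·log₁₀(0.1469) = -8.3 dB.

-8.3 dB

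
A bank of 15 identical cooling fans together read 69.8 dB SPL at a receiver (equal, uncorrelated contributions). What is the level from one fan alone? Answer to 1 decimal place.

15 equal incoherent sources add 10·log₁₀(15) = 11.76 dB over one source.
L_one = 69.8 − 11.76 = 58.0 dB SPL.

58.0 dB SPL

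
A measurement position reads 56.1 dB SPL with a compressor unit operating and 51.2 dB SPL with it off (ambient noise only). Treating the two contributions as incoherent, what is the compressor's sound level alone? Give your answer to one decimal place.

Background correction is a power subtraction:
L_src = 10·log₁₀(10^(56.1/10) − 10^(51.2/10)) = 10·log₁₀(275600) = 54.4 dB SPL.

54.4 dB SPL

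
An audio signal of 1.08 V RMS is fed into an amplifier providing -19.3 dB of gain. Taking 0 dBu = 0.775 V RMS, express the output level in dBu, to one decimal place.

-16.4 dBu

Input level: 20·log₁₀(1.08/0.775) = 2.88 dBu.
Output: 2.88 − 19.3 = -16.4 dBu.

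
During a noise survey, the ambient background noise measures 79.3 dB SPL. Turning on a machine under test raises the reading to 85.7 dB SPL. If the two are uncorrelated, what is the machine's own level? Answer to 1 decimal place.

84.6 dB SPL

Remove the background by subtracting linear intensities:
L_src = 10·log₁₀(10^(85.7/10) − 10^(79.3/10)) = 10·log₁₀(286400000) = 84.6 dB SPL.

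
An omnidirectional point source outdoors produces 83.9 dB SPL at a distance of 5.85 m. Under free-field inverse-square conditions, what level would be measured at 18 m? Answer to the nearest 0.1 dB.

74.1 dB SPL

Free-field point source: level drops by 20·log₁₀ of the distance ratio.
ΔL = −20·log₁₀(18/5.85) = -9.76 dB, so L₂ = 83.9 + (-9.76) = 74.1 dB SPL.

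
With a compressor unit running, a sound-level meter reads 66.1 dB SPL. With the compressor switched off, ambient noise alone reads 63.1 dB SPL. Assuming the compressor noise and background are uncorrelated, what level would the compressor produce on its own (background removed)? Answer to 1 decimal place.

63.1 dB SPL

Remove the background by subtracting linear intensities:
L_src = 10·log₁₀(10^(66.1/10) − 10^(63.1/10)) = 10·log₁₀(2032000) = 63.1 dB SPL.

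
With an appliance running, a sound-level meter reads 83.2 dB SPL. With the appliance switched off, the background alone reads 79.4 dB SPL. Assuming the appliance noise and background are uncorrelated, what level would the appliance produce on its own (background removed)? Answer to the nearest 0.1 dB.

Remove the background by subtracting linear intensities:
L_src = 10·log₁₀(10^(83.2/10) − 10^(79.4/10)) = 10·log₁₀(121800000) = 80.9 dB SPL.

80.9 dB SPL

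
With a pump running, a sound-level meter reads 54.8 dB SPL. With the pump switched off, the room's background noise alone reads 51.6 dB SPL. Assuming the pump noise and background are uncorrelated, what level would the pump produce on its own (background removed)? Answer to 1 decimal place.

Remove the background by subtracting linear intensities:
L_src = 10·log₁₀(10^(54.8/10) − 10^(51.6/10)) = 10·log₁₀(157500) = 52.0 dB SPL.

52.0 dB SPL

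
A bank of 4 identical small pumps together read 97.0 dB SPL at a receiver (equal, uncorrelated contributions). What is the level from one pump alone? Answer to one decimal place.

91.0 dB SPL

4 equal incoherent sources add 10·log₁₀(4) = 6.02 dB over one source.
L_one = 97.0 − 6.02 = 91.0 dB SPL.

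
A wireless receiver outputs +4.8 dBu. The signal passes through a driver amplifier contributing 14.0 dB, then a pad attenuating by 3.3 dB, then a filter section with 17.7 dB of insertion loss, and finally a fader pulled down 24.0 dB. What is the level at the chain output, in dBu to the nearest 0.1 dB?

Cascaded gains and losses add directly in dB.
+4.8 + 14.0 − 3.3 − 17.7 − 24.0 = -26.2 dBu.

-26.2 dBu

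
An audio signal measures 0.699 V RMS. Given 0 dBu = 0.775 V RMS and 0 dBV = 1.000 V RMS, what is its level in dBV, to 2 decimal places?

dBV = 20·log₁₀(V / 1.000 V).
20·log₁₀(0.699/1.000) = -3.11 dBV.

-3.11 dBV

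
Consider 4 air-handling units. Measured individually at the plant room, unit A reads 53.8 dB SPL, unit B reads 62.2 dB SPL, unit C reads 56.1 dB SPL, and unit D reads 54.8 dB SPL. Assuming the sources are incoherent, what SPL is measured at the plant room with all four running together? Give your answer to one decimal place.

64.2 dB SPL

Uncorrelated sources add in intensity (power), not in dB.
L_total = 10·log₁₀(10^(53.8/10) + 10^(62.2/10) + 10^(56.1/10) + 10^(54.8/10)) = 10·log₁₀(2609000) = 64.2 dB SPL.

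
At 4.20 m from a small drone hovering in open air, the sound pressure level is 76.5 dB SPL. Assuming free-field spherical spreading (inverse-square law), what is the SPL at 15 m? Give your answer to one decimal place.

65.4 dB SPL

Free-field point source: level drops by 20·log₁₀ of the distance ratio.
ΔL = −20·log₁₀(15/4.20) = -11.06 dB, so L₂ = 76.5 + (-11.06) = 65.4 dB SPL.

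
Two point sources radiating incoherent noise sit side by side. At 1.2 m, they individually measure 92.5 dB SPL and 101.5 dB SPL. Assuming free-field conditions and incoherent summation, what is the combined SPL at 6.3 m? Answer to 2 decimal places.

87.61 dB SPL

Combined at 1.2 m: 10·log₁₀(10^(92.5/10)+10^(101.5/10)) = 102.015 dB SPL.
Then apply −20·log₁₀(6.3/1.2) = -14.403 dB → 87.61 dB SPL.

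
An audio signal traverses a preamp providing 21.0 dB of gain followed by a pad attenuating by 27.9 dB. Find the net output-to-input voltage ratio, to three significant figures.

Net gain = 21.0 + (−27.9) = -6.9 dB.
Voltage ratio = 10^(-6.9/20) = 0.452.

0.452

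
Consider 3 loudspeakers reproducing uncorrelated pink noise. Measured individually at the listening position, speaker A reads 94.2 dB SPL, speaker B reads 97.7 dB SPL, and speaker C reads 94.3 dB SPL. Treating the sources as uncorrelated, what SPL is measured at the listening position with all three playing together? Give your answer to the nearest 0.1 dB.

100.5 dB SPL

Incoherent sources sum as intensities:
L_total = 10·log₁₀(10^(94.2/10) + 10^(97.7/10) + 10^(94.3/10)) = 10·log₁₀(11210000000) = 100.5 dB SPL.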